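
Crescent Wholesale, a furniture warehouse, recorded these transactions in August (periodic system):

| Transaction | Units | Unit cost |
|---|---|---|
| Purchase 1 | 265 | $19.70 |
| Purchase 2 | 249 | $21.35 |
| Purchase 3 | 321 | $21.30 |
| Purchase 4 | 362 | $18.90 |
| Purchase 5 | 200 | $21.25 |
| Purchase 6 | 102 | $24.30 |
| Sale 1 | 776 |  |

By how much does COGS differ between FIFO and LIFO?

$161.25

FIFO COGS: 265 @ $19.70 + 249 @ $21.35 + 262 @ $21.30 = $16,117.25
LIFO COGS: 102 @ $24.30 + 200 @ $21.25 + 362 @ $18.90 + 112 @ $21.30 = $15,956.00
Difference = |$16,117.25 − $15,956.00| = $161.25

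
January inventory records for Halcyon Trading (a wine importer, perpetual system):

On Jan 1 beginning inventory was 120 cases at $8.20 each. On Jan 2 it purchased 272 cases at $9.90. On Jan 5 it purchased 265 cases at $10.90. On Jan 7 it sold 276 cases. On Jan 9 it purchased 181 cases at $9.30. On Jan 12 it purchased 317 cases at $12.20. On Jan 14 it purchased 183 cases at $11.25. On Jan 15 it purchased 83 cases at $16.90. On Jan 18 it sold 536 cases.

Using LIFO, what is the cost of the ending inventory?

Jan 7, 276 sold [LIFO — newest first]: 265 @ $10.90 + 11 @ $9.90 = $2,997.40
Jan 18, 536 sold [LIFO — newest first]: 83 @ $16.90 + 183 @ $11.25 + 270 @ $12.20 = $6,755.45
Total COGS = $2,997.40 + $6,755.45 = $9,752.85
Ending inventory: 120 @ $8.20 + 261 @ $9.90 + 181 @ $9.30 + 47 @ $12.20 = $5,824.60

Ending inventory = $5,824.60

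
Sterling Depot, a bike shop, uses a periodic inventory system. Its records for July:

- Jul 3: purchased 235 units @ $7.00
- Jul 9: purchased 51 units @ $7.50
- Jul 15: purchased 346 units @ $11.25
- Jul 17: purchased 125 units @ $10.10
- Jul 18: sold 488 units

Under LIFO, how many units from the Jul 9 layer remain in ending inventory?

Jul 18, 488 sold [LIFO — newest first]: 125 @ $10.10 + 346 @ $11.25 + 17 @ $7.50 = $5,282.50
Ending inventory: 235 @ $7.00 + 34 @ $7.50 = $1,900.00
Check: goods available $7,182.50 = COGS $5,282.50 + ending $1,900.00

34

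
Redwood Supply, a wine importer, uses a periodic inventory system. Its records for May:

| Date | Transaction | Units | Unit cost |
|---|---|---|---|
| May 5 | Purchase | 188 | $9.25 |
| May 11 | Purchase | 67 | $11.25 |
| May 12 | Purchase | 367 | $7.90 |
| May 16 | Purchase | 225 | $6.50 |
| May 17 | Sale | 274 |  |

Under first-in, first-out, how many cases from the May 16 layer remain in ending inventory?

225

May 17, 274 sold [FIFO — oldest first]: 188 @ $9.25 + 67 @ $11.25 + 19 @ $7.90 = $2,642.85
Ending inventory: 348 @ $7.90 + 225 @ $6.50 = $4,211.70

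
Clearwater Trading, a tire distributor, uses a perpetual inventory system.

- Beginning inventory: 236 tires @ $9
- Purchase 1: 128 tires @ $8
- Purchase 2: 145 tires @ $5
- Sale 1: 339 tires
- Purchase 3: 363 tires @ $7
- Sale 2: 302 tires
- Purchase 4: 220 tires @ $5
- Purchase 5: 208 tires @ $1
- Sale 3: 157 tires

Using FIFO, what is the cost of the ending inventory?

Sale 1 (339) [FIFO — oldest first]: 236 @ $9 + 103 @ $8 = $2,948
Sale 2 (302) [FIFO — oldest first]: 25 @ $8 + 145 @ $5 + 132 @ $7 = $1,849
Sale 3 (157) [FIFO — oldest first]: 157 @ $7 = $1,099
Total COGS = $2,948 + $1,849 + $1,099 = $5,896
Ending inventory: 74 @ $7 + 220 @ $5 + 208 @ $1 = $1,826

Ending inventory = $1,826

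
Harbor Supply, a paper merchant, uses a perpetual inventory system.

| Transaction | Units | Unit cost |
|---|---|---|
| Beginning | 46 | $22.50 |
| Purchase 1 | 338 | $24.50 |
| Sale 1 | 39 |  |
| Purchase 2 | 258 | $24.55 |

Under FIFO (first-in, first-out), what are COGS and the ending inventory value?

COGS = $877.50; ending inventory = $14,772.40

Sale 1 (39) [FIFO — oldest first]: 39 @ $22.50 = $877.50
Ending inventory: 7 @ $22.50 + 338 @ $24.50 + 258 @ $24.55 = $14,772.40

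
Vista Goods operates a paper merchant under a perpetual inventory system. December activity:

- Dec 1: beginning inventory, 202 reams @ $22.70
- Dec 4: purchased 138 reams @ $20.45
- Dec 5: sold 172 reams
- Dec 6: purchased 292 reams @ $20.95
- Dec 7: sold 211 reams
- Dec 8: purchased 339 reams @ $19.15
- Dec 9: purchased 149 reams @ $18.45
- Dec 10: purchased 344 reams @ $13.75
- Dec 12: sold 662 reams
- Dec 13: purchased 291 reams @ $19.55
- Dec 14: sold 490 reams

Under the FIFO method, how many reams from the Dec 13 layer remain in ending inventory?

220

Dec 5, 172 sold [FIFO — oldest first]: 172 @ $22.70 = $3,904.40
Dec 7, 211 sold [FIFO — oldest first]: 30 @ $22.70 + 138 @ $20.45 + 43 @ $20.95 = $4,403.95
Dec 12, 662 sold [FIFO — oldest first]: 249 @ $20.95 + 339 @ $19.15 + 74 @ $18.45 = $13,073.70
Dec 14, 490 sold [FIFO — oldest first]: 75 @ $18.45 + 344 @ $13.75 + 71 @ $19.55 = $7,501.80
Total COGS = $3,904.40 + $4,403.95 + $13,073.70 + $7,501.80 = $28,883.85
Ending inventory: 220 @ $19.55 = $4,301.00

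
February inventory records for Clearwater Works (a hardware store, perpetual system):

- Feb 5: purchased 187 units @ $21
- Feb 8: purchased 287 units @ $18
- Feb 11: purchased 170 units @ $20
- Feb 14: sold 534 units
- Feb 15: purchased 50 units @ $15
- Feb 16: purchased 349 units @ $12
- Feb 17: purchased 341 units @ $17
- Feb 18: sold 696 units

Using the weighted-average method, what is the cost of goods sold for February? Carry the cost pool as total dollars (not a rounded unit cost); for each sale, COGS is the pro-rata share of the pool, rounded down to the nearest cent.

COGS = $20,896.45

After Feb 5: 187 on hand, pool $3,927.00 (≈ $21.0000 each)
After Feb 8: 474 on hand, pool $9,093.00 (≈ $19.1835 each)
After Feb 11: 644 on hand, pool $12,493.00 (≈ $19.3991 each)
Feb 14, sell 534: 534/644 × $12,493.00 → $10,359.10
After Feb 15: 160 on hand, pool $2,883.90 (≈ $18.0244 each)
After Feb 16: 509 on hand, pool $7,071.90 (≈ $13.8937 each)
After Feb 17: 850 on hand, pool $12,868.90 (≈ $15.1399 each)
Feb 18, sell 696: 696/850 × $12,868.90 → $10,537.35
Total COGS = $10,359.10 + $10,537.35 = $20,896.45
Ending inventory (cost pool remaining) = $2,331.55
Check: goods available $23,228.00 = COGS $20,896.45 + ending $2,331.55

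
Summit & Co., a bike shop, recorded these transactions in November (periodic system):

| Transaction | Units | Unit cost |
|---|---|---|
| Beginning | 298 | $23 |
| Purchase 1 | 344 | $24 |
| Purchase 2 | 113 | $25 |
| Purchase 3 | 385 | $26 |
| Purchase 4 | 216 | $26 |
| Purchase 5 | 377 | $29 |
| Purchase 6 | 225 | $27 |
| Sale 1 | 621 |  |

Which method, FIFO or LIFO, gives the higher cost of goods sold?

LIFO

FIFO COGS: 298 @ $23 + 323 @ $24 = $14,606
LIFO COGS: 225 @ $27 + 377 @ $29 + 19 @ $26 = $17,502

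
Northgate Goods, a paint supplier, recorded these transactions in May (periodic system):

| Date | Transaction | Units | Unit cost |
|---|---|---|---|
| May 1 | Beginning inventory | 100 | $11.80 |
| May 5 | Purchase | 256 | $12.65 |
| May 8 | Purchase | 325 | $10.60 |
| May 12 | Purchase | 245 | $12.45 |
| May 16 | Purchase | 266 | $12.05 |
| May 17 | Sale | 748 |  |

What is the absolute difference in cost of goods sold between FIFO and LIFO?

FIFO COGS: 100 @ $11.80 + 256 @ $12.65 + 325 @ $10.60 + 67 @ $12.45 = $8,697.55
LIFO COGS: 266 @ $12.05 + 245 @ $12.45 + 237 @ $10.60 = $8,767.75
Difference = |$8,697.55 − $8,767.75| = $70.20

$70.20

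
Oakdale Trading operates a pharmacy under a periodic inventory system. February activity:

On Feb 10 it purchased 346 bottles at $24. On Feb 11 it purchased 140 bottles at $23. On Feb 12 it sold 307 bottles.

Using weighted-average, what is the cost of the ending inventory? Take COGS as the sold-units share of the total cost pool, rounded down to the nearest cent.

Feb 12, sell 307: 307/486 × $11,524.00 → $7,279.56
Ending inventory (cost pool remaining) = $4,244.44

Ending inventory = $4,244.44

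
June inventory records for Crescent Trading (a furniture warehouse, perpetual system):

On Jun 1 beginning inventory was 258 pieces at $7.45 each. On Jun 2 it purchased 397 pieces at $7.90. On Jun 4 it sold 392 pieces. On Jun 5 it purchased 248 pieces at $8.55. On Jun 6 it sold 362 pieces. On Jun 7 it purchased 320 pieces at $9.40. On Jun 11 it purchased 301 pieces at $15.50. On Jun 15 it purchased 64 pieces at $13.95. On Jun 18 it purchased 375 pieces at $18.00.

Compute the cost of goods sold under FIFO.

COGS = $5,904.85

Jun 4, 392 sold [FIFO — oldest first]: 258 @ $7.45 + 134 @ $7.90 = $2,980.70
Jun 6, 362 sold [FIFO — oldest first]: 263 @ $7.90 + 99 @ $8.55 = $2,924.15
Total COGS = $2,980.70 + $2,924.15 = $5,904.85
Ending inventory: 149 @ $8.55 + 320 @ $9.40 + 301 @ $15.50 + 64 @ $13.95 + 375 @ $18.00 = $16,590.25
Check: goods available $22,495.10 = COGS $5,904.85 + ending $16,590.25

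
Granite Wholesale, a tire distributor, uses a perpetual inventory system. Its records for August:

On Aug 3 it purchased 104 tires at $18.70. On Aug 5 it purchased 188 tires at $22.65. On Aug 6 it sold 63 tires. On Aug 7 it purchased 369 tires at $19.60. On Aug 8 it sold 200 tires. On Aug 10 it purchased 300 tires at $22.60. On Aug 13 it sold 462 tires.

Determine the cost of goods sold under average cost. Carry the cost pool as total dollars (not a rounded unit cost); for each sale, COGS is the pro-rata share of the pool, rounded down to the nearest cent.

After Aug 3: 104 on hand, pool $1,944.80 (≈ $18.7000 each)
After Aug 5: 292 on hand, pool $6,203.00 (≈ $21.2432 each)
Aug 6, sell 63: 63/292 × $6,203.00 → $1,338.31
After Aug 7: 598 on hand, pool $12,097.09 (≈ $20.2292 each)
Aug 8, sell 200: 200/598 × $12,097.09 → $4,045.84
After Aug 10: 698 on hand, pool $14,831.25 (≈ $21.2482 each)
Aug 13, sell 462: 462/698 × $14,831.25 → $9,816.67
Total COGS = $1,338.31 + $4,045.84 + $9,816.67 = $15,200.82
Ending inventory (cost pool remaining) = $5,014.58

COGS = $15,200.82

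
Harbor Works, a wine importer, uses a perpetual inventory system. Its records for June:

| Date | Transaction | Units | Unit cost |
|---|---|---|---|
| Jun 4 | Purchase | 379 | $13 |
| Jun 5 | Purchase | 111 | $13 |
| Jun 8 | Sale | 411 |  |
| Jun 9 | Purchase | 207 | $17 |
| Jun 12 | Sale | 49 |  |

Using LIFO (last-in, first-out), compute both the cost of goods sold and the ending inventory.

Jun 8, 411 sold [LIFO — newest first]: 111 @ $13 + 300 @ $13 = $5,343
Jun 12, 49 sold [LIFO — newest first]: 49 @ $17 = $833
Total COGS = $5,343 + $833 = $6,176
Ending inventory: 79 @ $13 + 158 @ $17 = $3,713

COGS = $6,176; ending inventory = $3,713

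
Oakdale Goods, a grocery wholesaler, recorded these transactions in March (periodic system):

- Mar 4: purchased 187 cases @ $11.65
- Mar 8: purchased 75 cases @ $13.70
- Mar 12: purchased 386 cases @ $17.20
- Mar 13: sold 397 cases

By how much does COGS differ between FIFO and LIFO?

$1,261.85

FIFO COGS: 187 @ $11.65 + 75 @ $13.70 + 135 @ $17.20 = $5,528.05
LIFO COGS: 386 @ $17.20 + 11 @ $13.70 = $6,789.90
Difference = |$5,528.05 − $6,789.90| = $1,261.85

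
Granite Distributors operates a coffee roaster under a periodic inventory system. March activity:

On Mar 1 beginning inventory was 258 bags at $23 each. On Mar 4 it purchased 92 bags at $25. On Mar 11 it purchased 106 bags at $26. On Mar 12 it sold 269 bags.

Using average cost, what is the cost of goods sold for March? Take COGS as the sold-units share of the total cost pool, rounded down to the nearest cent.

COGS = $6,483.13

Mar 12, sell 269: 269/456 × $10,990.00 → $6,483.13
Ending inventory (cost pool remaining) = $4,506.87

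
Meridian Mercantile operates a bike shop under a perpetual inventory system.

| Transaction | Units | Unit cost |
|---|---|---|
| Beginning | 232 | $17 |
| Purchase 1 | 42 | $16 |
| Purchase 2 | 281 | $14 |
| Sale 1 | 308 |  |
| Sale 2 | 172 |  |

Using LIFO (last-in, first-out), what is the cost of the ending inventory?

Sale 1 (308) [LIFO — newest first]: 281 @ $14 + 27 @ $16 = $4,366
Sale 2 (172) [LIFO — newest first]: 15 @ $16 + 157 @ $17 = $2,909
Total COGS = $4,366 + $2,909 = $7,275
Ending inventory: 75 @ $17 = $1,275
Check: goods available $8,550 = COGS $7,275 + ending $1,275

Ending inventory = $1,275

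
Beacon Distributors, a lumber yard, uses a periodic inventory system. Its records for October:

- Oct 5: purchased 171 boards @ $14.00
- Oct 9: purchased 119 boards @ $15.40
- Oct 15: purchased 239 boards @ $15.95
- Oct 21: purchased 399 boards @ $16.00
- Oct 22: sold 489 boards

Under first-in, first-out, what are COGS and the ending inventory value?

Oct 22, 489 sold [FIFO — oldest first]: 171 @ $14.00 + 119 @ $15.40 + 199 @ $15.95 = $7,400.65
Ending inventory: 40 @ $15.95 + 399 @ $16.00 = $7,022.00

COGS = $7,400.65; ending inventory = $7,022.00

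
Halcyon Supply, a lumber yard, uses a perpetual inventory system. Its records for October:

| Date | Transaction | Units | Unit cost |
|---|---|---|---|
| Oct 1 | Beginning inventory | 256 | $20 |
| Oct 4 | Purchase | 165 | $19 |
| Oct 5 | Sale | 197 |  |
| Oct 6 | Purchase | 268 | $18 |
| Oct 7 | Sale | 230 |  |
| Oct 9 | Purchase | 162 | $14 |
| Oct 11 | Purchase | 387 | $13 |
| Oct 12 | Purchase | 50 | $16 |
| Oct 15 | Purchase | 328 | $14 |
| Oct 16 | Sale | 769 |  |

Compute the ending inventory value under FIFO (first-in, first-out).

Oct 5, 197 sold [FIFO — oldest first]: 197 @ $20 = $3,940
Oct 7, 230 sold [FIFO — oldest first]: 59 @ $20 + 165 @ $19 + 6 @ $18 = $4,423
Oct 16, 769 sold [FIFO — oldest first]: 262 @ $18 + 162 @ $14 + 345 @ $13 = $11,469
Total COGS = $3,940 + $4,423 + $11,469 = $19,832
Ending inventory: 42 @ $13 + 50 @ $16 + 328 @ $14 = $5,938

Ending inventory = $5,938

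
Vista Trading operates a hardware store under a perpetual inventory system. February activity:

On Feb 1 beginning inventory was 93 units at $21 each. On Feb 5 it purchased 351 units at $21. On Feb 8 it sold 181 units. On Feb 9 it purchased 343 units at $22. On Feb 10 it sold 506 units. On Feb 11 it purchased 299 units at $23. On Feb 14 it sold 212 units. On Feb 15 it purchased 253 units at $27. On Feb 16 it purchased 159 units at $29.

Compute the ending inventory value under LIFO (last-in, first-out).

Ending inventory = $15,543

Feb 8, 181 sold [LIFO — newest first]: 181 @ $21 = $3,801
Feb 10, 506 sold [LIFO — newest first]: 343 @ $22 + 163 @ $21 = $10,969
Feb 14, 212 sold [LIFO — newest first]: 212 @ $23 = $4,876
Total COGS = $3,801 + $10,969 + $4,876 = $19,646
Ending inventory: 93 @ $21 + 7 @ $21 + 87 @ $23 + 253 @ $27 + 159 @ $29 = $15,543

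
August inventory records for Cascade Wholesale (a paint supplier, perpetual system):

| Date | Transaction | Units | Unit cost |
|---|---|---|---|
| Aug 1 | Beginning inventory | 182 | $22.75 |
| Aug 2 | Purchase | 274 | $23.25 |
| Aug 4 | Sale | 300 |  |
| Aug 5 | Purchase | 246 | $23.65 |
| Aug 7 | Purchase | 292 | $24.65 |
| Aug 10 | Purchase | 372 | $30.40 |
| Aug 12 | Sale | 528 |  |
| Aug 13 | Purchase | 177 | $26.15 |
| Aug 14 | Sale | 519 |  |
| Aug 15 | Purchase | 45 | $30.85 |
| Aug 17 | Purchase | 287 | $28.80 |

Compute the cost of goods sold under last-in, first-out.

Aug 4, 300 sold [LIFO — newest first]: 274 @ $23.25 + 26 @ $22.75 = $6,962.00
Aug 12, 528 sold [LIFO — newest first]: 372 @ $30.40 + 156 @ $24.65 = $15,154.20
Aug 14, 519 sold [LIFO — newest first]: 177 @ $26.15 + 136 @ $24.65 + 206 @ $23.65 = $12,852.85
Total COGS = $6,962.00 + $15,154.20 + $12,852.85 = $34,969.05
Ending inventory: 156 @ $22.75 + 40 @ $23.65 + 45 @ $30.85 + 287 @ $28.80 = $14,148.85
Check: goods available $49,117.90 = COGS $34,969.05 + ending $14,148.85

COGS = $34,969.05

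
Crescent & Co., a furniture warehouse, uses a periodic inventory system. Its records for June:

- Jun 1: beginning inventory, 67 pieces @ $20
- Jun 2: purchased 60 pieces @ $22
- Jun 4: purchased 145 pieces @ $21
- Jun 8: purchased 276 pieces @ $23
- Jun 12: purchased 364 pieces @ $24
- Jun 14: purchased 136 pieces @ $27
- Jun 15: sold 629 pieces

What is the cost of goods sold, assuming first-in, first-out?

COGS = $13,997

Jun 15, 629 sold [FIFO — oldest first]: 67 @ $20 + 60 @ $22 + 145 @ $21 + 276 @ $23 + 81 @ $24 = $13,997
Ending inventory: 283 @ $24 + 136 @ $27 = $10,464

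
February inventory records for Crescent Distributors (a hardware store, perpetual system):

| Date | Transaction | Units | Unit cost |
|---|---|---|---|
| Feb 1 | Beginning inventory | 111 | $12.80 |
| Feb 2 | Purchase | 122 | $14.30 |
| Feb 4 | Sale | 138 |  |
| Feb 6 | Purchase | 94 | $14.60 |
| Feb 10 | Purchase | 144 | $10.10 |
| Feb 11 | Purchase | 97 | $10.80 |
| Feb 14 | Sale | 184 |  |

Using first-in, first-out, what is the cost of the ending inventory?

Feb 4, 138 sold [FIFO — oldest first]: 111 @ $12.80 + 27 @ $14.30 = $1,806.90
Feb 14, 184 sold [FIFO — oldest first]: 95 @ $14.30 + 89 @ $14.60 = $2,657.90
Total COGS = $1,806.90 + $2,657.90 = $4,464.80
Ending inventory: 5 @ $14.60 + 144 @ $10.10 + 97 @ $10.80 = $2,575.00
Check: goods available $7,039.80 = COGS $4,464.80 + ending $2,575.00

Ending inventory = $2,575.00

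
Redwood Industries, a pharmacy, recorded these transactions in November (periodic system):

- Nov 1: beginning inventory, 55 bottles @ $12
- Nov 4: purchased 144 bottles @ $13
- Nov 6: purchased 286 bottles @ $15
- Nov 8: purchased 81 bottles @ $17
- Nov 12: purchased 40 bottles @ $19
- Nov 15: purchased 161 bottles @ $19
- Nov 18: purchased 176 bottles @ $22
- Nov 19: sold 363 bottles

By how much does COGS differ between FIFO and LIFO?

$2,433

FIFO COGS: 55 @ $12 + 144 @ $13 + 164 @ $15 = $4,992
LIFO COGS: 176 @ $22 + 161 @ $19 + 26 @ $19 = $7,425
Difference = |$4,992 − $7,425| = $2,433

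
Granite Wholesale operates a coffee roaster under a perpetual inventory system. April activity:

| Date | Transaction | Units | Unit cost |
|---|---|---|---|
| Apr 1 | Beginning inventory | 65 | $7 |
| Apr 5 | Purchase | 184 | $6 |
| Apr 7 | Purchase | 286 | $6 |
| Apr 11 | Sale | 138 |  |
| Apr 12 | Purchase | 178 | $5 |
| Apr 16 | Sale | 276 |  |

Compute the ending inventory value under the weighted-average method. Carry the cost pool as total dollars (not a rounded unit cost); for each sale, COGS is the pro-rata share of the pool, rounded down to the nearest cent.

Ending inventory = $1,726.53

After Apr 1: 65 on hand, pool $455.00 (≈ $7.0000 each)
After Apr 5: 249 on hand, pool $1,559.00 (≈ $6.2610 each)
After Apr 7: 535 on hand, pool $3,275.00 (≈ $6.1215 each)
Apr 11, sell 138: 138/535 × $3,275.00 → $844.76
After Apr 12: 575 on hand, pool $3,320.24 (≈ $5.7743 each)
Apr 16, sell 276: 276/575 × $3,320.24 → $1,593.71
Total COGS = $844.76 + $1,593.71 = $2,438.47
Ending inventory (cost pool remaining) = $1,726.53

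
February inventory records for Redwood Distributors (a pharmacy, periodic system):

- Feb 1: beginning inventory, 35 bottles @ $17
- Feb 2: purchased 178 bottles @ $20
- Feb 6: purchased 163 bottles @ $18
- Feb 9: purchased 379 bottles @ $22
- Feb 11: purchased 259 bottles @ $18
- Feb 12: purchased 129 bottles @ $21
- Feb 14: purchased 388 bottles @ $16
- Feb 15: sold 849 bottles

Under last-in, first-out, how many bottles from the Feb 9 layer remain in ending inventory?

Feb 15, 849 sold [LIFO — newest first]: 388 @ $16 + 129 @ $21 + 259 @ $18 + 73 @ $22 = $15,185
Ending inventory: 35 @ $17 + 178 @ $20 + 163 @ $18 + 306 @ $22 = $13,821

306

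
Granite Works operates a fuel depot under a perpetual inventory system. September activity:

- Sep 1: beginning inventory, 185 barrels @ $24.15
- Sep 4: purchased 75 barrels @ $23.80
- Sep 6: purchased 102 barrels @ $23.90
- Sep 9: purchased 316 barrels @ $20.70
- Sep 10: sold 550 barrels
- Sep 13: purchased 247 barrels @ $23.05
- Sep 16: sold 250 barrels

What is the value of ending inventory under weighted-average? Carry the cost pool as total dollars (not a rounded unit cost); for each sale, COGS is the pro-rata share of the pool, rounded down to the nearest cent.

Ending inventory = $2,856.33

After Sep 1: 185 on hand, pool $4,467.75 (≈ $24.1500 each)
After Sep 4: 260 on hand, pool $6,252.75 (≈ $24.0490 each)
After Sep 6: 362 on hand, pool $8,690.55 (≈ $24.0070 each)
After Sep 9: 678 on hand, pool $15,231.75 (≈ $22.4657 each)
Sep 10, sell 550: 550/678 × $15,231.75 → $12,356.13
After Sep 13: 375 on hand, pool $8,568.97 (≈ $22.8506 each)
Sep 16, sell 250: 250/375 × $8,568.97 → $5,712.64
Total COGS = $12,356.13 + $5,712.64 = $18,068.77
Ending inventory (cost pool remaining) = $2,856.33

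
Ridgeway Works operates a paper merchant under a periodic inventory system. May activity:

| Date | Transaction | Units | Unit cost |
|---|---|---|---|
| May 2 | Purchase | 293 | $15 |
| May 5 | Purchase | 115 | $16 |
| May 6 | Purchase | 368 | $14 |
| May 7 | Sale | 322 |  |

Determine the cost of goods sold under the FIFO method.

May 7, 322 sold [FIFO — oldest first]: 293 @ $15 + 29 @ $16 = $4,859
Ending inventory: 86 @ $16 + 368 @ $14 = $6,528
Check: goods available $11,387 = COGS $4,859 + ending $6,528

COGS = $4,859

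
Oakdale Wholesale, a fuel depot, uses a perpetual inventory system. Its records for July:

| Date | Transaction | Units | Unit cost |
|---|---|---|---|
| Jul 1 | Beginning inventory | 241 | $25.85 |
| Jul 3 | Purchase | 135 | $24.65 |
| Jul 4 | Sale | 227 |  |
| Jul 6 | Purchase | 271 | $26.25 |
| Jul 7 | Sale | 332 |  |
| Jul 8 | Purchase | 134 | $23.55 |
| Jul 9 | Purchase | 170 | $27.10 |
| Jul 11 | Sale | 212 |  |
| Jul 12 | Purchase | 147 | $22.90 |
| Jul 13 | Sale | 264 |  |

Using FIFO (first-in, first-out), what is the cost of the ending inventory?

Ending inventory = $1,442.70

Jul 4, 227 sold [FIFO — oldest first]: 227 @ $25.85 = $5,867.95
Jul 7, 332 sold [FIFO — oldest first]: 14 @ $25.85 + 135 @ $24.65 + 183 @ $26.25 = $8,493.40
Jul 11, 212 sold [FIFO — oldest first]: 88 @ $26.25 + 124 @ $23.55 = $5,230.20
Jul 13, 264 sold [FIFO — oldest first]: 10 @ $23.55 + 170 @ $27.10 + 84 @ $22.90 = $6,766.10
Total COGS = $5,867.95 + $8,493.40 + $5,230.20 + $6,766.10 = $26,357.65
Ending inventory: 63 @ $22.90 = $1,442.70
Check: goods available $27,800.35 = COGS $26,357.65 + ending $1,442.70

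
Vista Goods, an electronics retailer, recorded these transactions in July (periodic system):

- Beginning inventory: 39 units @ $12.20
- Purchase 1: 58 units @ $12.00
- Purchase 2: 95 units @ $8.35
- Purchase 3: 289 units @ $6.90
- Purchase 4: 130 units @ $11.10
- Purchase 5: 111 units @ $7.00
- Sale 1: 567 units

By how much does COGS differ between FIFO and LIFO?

$390.70

FIFO COGS: 39 @ $12.20 + 58 @ $12.00 + 95 @ $8.35 + 289 @ $6.90 + 86 @ $11.10 = $4,913.75
LIFO COGS: 111 @ $7.00 + 130 @ $11.10 + 289 @ $6.90 + 37 @ $8.35 = $4,523.05
Difference = |$4,913.75 − $4,523.05| = $390.70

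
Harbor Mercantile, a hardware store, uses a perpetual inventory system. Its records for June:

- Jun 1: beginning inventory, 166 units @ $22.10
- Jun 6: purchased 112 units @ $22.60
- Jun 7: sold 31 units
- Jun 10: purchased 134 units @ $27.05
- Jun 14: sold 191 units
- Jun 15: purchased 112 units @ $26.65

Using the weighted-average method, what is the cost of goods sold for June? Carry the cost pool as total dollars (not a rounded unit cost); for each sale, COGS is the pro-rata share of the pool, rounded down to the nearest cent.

After Jun 1: 166 on hand, pool $3,668.60 (≈ $22.1000 each)
After Jun 6: 278 on hand, pool $6,199.80 (≈ $22.3014 each)
Jun 7, sell 31: 31/278 × $6,199.80 → $691.34
After Jun 10: 381 on hand, pool $9,133.16 (≈ $23.9715 each)
Jun 14, sell 191: 191/381 × $9,133.16 → $4,578.56
After Jun 15: 302 on hand, pool $7,539.40 (≈ $24.9649 each)
Total COGS = $691.34 + $4,578.56 = $5,269.90
Ending inventory (cost pool remaining) = $7,539.40
Check: goods available $12,809.30 = COGS $5,269.90 + ending $7,539.40

COGS = $5,269.90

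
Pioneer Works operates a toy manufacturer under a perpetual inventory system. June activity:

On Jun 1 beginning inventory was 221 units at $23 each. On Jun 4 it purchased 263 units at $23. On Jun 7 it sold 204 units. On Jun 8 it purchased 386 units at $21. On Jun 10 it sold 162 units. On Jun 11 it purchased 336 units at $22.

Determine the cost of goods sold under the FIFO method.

Jun 7, 204 sold [FIFO — oldest first]: 204 @ $23 = $4,692
Jun 10, 162 sold [FIFO — oldest first]: 17 @ $23 + 145 @ $23 = $3,726
Total COGS = $4,692 + $3,726 = $8,418
Ending inventory: 118 @ $23 + 386 @ $21 + 336 @ $22 = $18,212

COGS = $8,418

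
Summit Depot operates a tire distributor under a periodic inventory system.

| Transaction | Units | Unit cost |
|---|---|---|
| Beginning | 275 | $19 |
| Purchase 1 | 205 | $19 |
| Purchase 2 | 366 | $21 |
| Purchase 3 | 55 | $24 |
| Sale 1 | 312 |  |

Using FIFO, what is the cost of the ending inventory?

Ending inventory = $12,198

Sale 1 (312) [FIFO — oldest first]: 275 @ $19 + 37 @ $19 = $5,928
Ending inventory: 168 @ $19 + 366 @ $21 + 55 @ $24 = $12,198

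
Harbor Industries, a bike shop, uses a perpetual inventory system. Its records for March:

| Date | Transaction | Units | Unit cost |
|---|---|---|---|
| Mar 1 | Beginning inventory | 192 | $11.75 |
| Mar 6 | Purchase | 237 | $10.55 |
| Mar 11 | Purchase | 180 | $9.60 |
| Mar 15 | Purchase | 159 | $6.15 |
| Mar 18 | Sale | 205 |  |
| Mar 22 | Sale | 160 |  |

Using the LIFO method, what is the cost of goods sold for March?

COGS = $2,980.15

Mar 18, 205 sold [LIFO — newest first]: 159 @ $6.15 + 46 @ $9.60 = $1,419.45
Mar 22, 160 sold [LIFO — newest first]: 134 @ $9.60 + 26 @ $10.55 = $1,560.70
Total COGS = $1,419.45 + $1,560.70 = $2,980.15
Ending inventory: 192 @ $11.75 + 211 @ $10.55 = $4,482.05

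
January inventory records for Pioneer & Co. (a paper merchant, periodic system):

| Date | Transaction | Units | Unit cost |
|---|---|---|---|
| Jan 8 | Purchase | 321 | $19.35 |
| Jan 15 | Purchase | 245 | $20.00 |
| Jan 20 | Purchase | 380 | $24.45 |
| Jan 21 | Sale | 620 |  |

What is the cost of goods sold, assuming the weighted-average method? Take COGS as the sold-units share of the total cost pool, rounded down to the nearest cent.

Jan 21, sell 620: 620/946 × $20,402.35 → $13,371.51
Ending inventory (cost pool remaining) = $7,030.84

COGS = $13,371.51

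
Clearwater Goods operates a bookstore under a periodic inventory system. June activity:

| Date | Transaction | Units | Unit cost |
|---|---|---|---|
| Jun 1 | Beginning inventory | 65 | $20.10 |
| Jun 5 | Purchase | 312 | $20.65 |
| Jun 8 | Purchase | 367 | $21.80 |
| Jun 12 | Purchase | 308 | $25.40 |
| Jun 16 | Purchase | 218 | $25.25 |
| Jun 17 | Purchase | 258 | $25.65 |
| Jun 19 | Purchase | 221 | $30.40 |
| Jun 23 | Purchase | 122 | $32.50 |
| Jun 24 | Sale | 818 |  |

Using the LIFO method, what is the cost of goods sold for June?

Jun 24, 818 sold [LIFO — newest first]: 122 @ $32.50 + 221 @ $30.40 + 258 @ $25.65 + 217 @ $25.25 = $22,780.35
Ending inventory: 65 @ $20.10 + 312 @ $20.65 + 367 @ $21.80 + 308 @ $25.40 + 1 @ $25.25 = $23,598.35
Check: goods available $46,378.70 = COGS $22,780.35 + ending $23,598.35

COGS = $22,780.35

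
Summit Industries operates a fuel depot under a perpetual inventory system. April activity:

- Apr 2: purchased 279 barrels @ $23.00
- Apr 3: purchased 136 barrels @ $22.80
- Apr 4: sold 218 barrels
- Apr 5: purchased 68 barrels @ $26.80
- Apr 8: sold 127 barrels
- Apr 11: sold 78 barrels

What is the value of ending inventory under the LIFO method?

Ending inventory = $1,380.00

Apr 4, 218 sold [LIFO — newest first]: 136 @ $22.80 + 82 @ $23.00 = $4,986.80
Apr 8, 127 sold [LIFO — newest first]: 68 @ $26.80 + 59 @ $23.00 = $3,179.40
Apr 11, 78 sold [LIFO — newest first]: 78 @ $23.00 = $1,794.00
Total COGS = $4,986.80 + $3,179.40 + $1,794.00 = $9,960.20
Ending inventory: 60 @ $23.00 = $1,380.00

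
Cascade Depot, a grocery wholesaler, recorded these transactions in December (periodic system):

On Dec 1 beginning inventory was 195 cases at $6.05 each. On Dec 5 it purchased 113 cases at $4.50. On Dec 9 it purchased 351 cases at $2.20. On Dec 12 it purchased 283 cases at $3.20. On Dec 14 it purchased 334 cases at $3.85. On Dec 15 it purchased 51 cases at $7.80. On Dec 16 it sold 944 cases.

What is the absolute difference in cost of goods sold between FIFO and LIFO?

$177.25

FIFO COGS: 195 @ $6.05 + 113 @ $4.50 + 351 @ $2.20 + 283 @ $3.20 + 2 @ $3.85 = $3,373.75
LIFO COGS: 51 @ $7.80 + 334 @ $3.85 + 283 @ $3.20 + 276 @ $2.20 = $3,196.50
Difference = |$3,373.75 − $3,196.50| = $177.25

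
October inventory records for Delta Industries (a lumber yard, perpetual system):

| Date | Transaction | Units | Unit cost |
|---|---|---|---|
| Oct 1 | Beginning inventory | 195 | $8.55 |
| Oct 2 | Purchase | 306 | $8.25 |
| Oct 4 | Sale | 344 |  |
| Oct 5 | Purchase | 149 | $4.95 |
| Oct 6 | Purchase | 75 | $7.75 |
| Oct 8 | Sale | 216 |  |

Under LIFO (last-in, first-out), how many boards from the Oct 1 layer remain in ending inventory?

157

Oct 4, 344 sold [LIFO — newest first]: 306 @ $8.25 + 38 @ $8.55 = $2,849.40
Oct 8, 216 sold [LIFO — newest first]: 75 @ $7.75 + 141 @ $4.95 = $1,279.20
Total COGS = $2,849.40 + $1,279.20 = $4,128.60
Ending inventory: 157 @ $8.55 + 8 @ $4.95 = $1,381.95
Check: goods available $5,510.55 = COGS $4,128.60 + ending $1,381.95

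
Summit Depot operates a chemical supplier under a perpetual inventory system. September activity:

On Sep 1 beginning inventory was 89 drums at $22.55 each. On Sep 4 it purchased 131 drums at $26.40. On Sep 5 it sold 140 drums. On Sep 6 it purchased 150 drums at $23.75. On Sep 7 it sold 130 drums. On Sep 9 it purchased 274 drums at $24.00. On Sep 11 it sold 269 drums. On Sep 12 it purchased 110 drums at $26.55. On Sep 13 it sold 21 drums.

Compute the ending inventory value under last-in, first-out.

Ending inventory = $4,761.95

Sep 5, 140 sold [LIFO — newest first]: 131 @ $26.40 + 9 @ $22.55 = $3,661.35
Sep 7, 130 sold [LIFO — newest first]: 130 @ $23.75 = $3,087.50
Sep 11, 269 sold [LIFO — newest first]: 269 @ $24.00 = $6,456.00
Sep 13, 21 sold [LIFO — newest first]: 21 @ $26.55 = $557.55
Total COGS = $3,661.35 + $3,087.50 + $6,456.00 + $557.55 = $13,762.40
Ending inventory: 80 @ $22.55 + 20 @ $23.75 + 5 @ $24.00 + 89 @ $26.55 = $4,761.95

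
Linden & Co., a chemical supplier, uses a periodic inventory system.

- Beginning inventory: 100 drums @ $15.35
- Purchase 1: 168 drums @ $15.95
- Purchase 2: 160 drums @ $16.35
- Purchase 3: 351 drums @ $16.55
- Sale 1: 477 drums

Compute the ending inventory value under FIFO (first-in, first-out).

Ending inventory = $4,998.10

Sale 1 (477) [FIFO — oldest first]: 100 @ $15.35 + 168 @ $15.95 + 160 @ $16.35 + 49 @ $16.55 = $7,641.55
Ending inventory: 302 @ $16.55 = $4,998.10
Check: goods available $12,639.65 = COGS $7,641.55 + ending $4,998.10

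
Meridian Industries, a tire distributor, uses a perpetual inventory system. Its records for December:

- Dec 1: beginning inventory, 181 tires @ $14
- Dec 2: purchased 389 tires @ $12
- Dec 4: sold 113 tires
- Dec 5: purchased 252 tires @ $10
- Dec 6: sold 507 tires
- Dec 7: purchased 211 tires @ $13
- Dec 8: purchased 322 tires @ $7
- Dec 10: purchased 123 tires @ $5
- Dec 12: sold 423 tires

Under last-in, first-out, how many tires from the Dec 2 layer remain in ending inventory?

21

Dec 4, 113 sold [LIFO — newest first]: 113 @ $12 = $1,356
Dec 6, 507 sold [LIFO — newest first]: 252 @ $10 + 255 @ $12 = $5,580
Dec 12, 423 sold [LIFO — newest first]: 123 @ $5 + 300 @ $7 = $2,715
Total COGS = $1,356 + $5,580 + $2,715 = $9,651
Ending inventory: 181 @ $14 + 21 @ $12 + 211 @ $13 + 22 @ $7 = $5,683
Check: goods available $15,334 = COGS $9,651 + ending $5,683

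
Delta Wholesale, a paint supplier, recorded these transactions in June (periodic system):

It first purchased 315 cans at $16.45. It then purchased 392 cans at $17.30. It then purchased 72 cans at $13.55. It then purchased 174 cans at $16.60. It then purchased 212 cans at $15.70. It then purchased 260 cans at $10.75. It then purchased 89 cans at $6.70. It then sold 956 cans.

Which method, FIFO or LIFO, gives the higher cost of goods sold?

FIFO COGS: 315 @ $16.45 + 392 @ $17.30 + 72 @ $13.55 + 174 @ $16.60 + 3 @ $15.70 = $15,874.45
LIFO COGS: 89 @ $6.70 + 260 @ $10.75 + 212 @ $15.70 + 174 @ $16.60 + 72 @ $13.55 + 149 @ $17.30 = $13,161.40

FIFO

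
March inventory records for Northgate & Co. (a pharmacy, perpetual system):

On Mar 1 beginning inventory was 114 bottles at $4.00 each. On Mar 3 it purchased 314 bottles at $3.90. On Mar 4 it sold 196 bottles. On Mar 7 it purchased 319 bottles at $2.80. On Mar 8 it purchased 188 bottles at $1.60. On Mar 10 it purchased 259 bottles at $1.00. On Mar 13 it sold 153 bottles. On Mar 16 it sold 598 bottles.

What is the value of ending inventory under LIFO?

Mar 4, 196 sold [LIFO — newest first]: 196 @ $3.90 = $764.40
Mar 13, 153 sold [LIFO — newest first]: 153 @ $1.00 = $153.00
Mar 16, 598 sold [LIFO — newest first]: 106 @ $1.00 + 188 @ $1.60 + 304 @ $2.80 = $1,258.00
Total COGS = $764.40 + $153.00 + $1,258.00 = $2,175.40
Ending inventory: 114 @ $4.00 + 118 @ $3.90 + 15 @ $2.80 = $958.20
Check: goods available $3,133.60 = COGS $2,175.40 + ending $958.20

Ending inventory = $958.20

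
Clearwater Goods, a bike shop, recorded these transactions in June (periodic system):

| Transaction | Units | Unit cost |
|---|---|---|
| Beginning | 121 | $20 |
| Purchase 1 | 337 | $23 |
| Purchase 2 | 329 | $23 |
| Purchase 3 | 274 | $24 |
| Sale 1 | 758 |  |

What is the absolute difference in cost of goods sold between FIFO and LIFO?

$637

FIFO COGS: 121 @ $20 + 337 @ $23 + 300 @ $23 = $17,071
LIFO COGS: 274 @ $24 + 329 @ $23 + 155 @ $23 = $17,708
Difference = |$17,071 − $17,708| = $637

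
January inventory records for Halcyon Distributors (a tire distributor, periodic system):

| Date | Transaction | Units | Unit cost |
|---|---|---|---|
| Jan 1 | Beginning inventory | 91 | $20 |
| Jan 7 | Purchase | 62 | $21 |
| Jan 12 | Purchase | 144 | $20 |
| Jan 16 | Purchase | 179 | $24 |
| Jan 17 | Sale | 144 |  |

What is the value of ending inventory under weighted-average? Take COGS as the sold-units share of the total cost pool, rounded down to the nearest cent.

Ending inventory = $7,182.64

Jan 17, sell 144: 144/476 × $10,298.00 → $3,115.36
Ending inventory (cost pool remaining) = $7,182.64
Check: goods available $10,298.00 = COGS $3,115.36 + ending $7,182.64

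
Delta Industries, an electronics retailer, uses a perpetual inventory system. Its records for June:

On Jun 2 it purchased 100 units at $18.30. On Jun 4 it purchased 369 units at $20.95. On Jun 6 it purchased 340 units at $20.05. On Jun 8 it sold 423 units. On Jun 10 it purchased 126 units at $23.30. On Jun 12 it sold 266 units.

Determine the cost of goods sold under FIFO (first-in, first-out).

COGS = $13,971.55

Jun 8, 423 sold [FIFO — oldest first]: 100 @ $18.30 + 323 @ $20.95 = $8,596.85
Jun 12, 266 sold [FIFO — oldest first]: 46 @ $20.95 + 220 @ $20.05 = $5,374.70
Total COGS = $8,596.85 + $5,374.70 = $13,971.55
Ending inventory: 120 @ $20.05 + 126 @ $23.30 = $5,341.80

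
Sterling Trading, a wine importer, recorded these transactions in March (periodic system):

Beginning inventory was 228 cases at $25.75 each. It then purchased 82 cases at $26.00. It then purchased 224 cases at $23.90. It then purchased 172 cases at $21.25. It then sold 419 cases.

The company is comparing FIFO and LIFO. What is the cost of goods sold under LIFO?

FIFO COGS: 228 @ $25.75 + 82 @ $26.00 + 109 @ $23.90 = $10,608.10
LIFO COGS: 172 @ $21.25 + 224 @ $23.90 + 23 @ $26.00 = $9,606.60

COGS = $9,606.60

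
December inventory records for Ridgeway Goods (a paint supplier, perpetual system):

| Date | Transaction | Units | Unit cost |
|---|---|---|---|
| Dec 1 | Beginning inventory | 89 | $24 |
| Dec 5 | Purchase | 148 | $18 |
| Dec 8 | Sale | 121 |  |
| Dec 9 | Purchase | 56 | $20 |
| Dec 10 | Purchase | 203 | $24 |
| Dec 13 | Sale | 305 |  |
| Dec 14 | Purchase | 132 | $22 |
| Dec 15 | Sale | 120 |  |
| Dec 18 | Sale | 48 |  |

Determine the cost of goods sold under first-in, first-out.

COGS = $12,948

Dec 8, 121 sold [FIFO — oldest first]: 89 @ $24 + 32 @ $18 = $2,712
Dec 13, 305 sold [FIFO — oldest first]: 116 @ $18 + 56 @ $20 + 133 @ $24 = $6,400
Dec 15, 120 sold [FIFO — oldest first]: 70 @ $24 + 50 @ $22 = $2,780
Dec 18, 48 sold [FIFO — oldest first]: 48 @ $22 = $1,056
Total COGS = $2,712 + $6,400 + $2,780 + $1,056 = $12,948
Ending inventory: 34 @ $22 = $748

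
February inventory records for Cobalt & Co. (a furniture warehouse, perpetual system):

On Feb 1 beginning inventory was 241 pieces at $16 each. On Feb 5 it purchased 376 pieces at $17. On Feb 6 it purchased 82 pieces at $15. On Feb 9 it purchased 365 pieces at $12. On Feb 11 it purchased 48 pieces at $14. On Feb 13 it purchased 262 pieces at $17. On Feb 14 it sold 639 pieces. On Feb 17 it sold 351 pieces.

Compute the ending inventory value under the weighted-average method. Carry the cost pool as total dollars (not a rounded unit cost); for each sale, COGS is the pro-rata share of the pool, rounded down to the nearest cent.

Ending inventory = $5,864.53

After Feb 1: 241 on hand, pool $3,856.00 (≈ $16.0000 each)
After Feb 5: 617 on hand, pool $10,248.00 (≈ $16.6094 each)
After Feb 6: 699 on hand, pool $11,478.00 (≈ $16.4206 each)
After Feb 9: 1064 on hand, pool $15,858.00 (≈ $14.9041 each)
After Feb 11: 1112 on hand, pool $16,530.00 (≈ $14.8651 each)
After Feb 13: 1374 on hand, pool $20,984.00 (≈ $15.2722 each)
Feb 14, sell 639: 639/1374 × $20,984.00 → $9,758.93
Feb 17, sell 351: 351/735 × $11,225.07 → $5,360.54
Total COGS = $9,758.93 + $5,360.54 = $15,119.47
Ending inventory (cost pool remaining) = $5,864.53
Check: goods available $20,984.00 = COGS $15,119.47 + ending $5,864.53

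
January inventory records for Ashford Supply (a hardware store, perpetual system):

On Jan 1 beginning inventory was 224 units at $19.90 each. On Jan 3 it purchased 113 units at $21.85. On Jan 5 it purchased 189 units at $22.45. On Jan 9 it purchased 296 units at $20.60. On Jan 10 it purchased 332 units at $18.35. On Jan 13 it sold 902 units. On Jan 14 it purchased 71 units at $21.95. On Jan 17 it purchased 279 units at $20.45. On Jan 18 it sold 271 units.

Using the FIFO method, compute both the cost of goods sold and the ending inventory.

Jan 13, 902 sold [FIFO — oldest first]: 224 @ $19.90 + 113 @ $21.85 + 189 @ $22.45 + 296 @ $20.60 + 80 @ $18.35 = $18,735.30
Jan 18, 271 sold [FIFO — oldest first]: 252 @ $18.35 + 19 @ $21.95 = $5,041.25
Total COGS = $18,735.30 + $5,041.25 = $23,776.55
Ending inventory: 52 @ $21.95 + 279 @ $20.45 = $6,846.95

COGS = $23,776.55; ending inventory = $6,846.95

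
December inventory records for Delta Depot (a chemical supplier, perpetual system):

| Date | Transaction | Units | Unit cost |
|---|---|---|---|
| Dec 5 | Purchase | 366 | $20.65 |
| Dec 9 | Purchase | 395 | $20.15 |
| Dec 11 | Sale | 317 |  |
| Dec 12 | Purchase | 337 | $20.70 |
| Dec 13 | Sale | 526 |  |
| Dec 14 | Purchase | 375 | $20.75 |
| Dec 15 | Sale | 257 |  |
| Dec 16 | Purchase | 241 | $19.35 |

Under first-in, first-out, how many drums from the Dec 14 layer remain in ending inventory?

Dec 11, 317 sold [FIFO — oldest first]: 317 @ $20.65 = $6,546.05
Dec 13, 526 sold [FIFO — oldest first]: 49 @ $20.65 + 395 @ $20.15 + 82 @ $20.70 = $10,668.50
Dec 15, 257 sold [FIFO — oldest first]: 255 @ $20.70 + 2 @ $20.75 = $5,320.00
Total COGS = $6,546.05 + $10,668.50 + $5,320.00 = $22,534.55
Ending inventory: 373 @ $20.75 + 241 @ $19.35 = $12,403.10

373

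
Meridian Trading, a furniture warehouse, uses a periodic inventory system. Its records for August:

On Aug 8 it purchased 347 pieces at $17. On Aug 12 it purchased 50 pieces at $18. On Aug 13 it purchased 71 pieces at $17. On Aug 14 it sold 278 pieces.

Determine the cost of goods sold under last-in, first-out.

COGS = $4,776

Aug 14, 278 sold [LIFO — newest first]: 71 @ $17 + 50 @ $18 + 157 @ $17 = $4,776
Ending inventory: 190 @ $17 = $3,230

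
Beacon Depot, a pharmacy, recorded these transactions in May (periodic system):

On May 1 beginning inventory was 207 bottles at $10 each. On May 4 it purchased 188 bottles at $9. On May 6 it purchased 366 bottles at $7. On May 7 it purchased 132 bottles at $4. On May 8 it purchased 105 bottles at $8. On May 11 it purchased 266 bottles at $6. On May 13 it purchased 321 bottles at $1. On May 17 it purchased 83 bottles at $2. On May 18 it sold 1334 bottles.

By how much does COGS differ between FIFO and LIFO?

$2,796

FIFO COGS: 207 @ $10 + 188 @ $9 + 366 @ $7 + 132 @ $4 + 105 @ $8 + 266 @ $6 + 70 @ $1 = $9,358
LIFO COGS: 83 @ $2 + 321 @ $1 + 266 @ $6 + 105 @ $8 + 132 @ $4 + 366 @ $7 + 61 @ $9 = $6,562
Difference = |$9,358 − $6,562| = $2,796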